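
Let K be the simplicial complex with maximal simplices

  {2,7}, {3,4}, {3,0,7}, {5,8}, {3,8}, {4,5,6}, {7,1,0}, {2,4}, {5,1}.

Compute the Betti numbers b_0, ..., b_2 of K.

b_0 = 1, b_1 = 3, b_2 = 0.

We work with the vertex ordering 0 < 1 < 2 < 3 < 4 < 5 < 6 < 7 < 8. The simplices of K, each written with vertices in increasing order, are:

  0-simplices (9): [0], [1], [2], [3], [4], [5], [6], [7], [8]
  1-simplices (14): [0,1], [0,3], [0,7], [1,5], [1,7], [2,4], [2,7], [3,4], [3,7], [3,8], [4,5], [4,6], [5,6], [5,8]
  2-simplices (3): [0,1,7], [0,3,7], [4,5,6]

giving chain groups C_0 ≅ Z^9, C_1 ≅ Z^14, C_2 ≅ Z^3.

The boundary map ∂_1: C_1 → C_0 maps an edge to its endpoints' difference, ∂[p,q] = q − p. For instance
  ∂[0,1] = [1] − [0].
This gives a 9×14 integer matrix of rank 8; reducing to Smith normal form yields diagonal entries (1,1,1,1,1,1,1,1).

The boundary map ∂_2: C_2 → C_1 acts by ∂[p,q,r] = [q,r] − [p,r] + [p,q]. For instance
  ∂[0,1,7] = [1,7] − [0,7] + [0,1],
  ∂[0,3,7] = [3,7] − [0,7] + [0,3].
The resulting 14×3 matrix has rank 3, and its Smith normal form has invariant factors (1,1,1).

Computing H_k = (kernel of ∂_k) / (image of ∂_{k+1}):

  H_0: rank C_0 − rank ∂_1 = 9 − 8 = 1, and the invariant factors of ∂_1 are all 1, so H_0 ≅ Z.
  H_1: rank ker ∂_1 − rank ∂_2 = (14 − 8) − 3 = 3, and the invariant factors of ∂_2 are all 1, so H_1 ≅ Z^3.
  H_2: rank ker ∂_2 − rank ∂_3 = (3 − 3) − 0 = 0, and there is no ∂_3, so H_2 ≅ 0.

As a check, the Euler characteristic is 9 − 14 + 3 = -2, which agrees with 1 − 3 + 0 = -2.

Hence the Betti numbers are b_0 = 1, b_1 = 3, b_2 = 0.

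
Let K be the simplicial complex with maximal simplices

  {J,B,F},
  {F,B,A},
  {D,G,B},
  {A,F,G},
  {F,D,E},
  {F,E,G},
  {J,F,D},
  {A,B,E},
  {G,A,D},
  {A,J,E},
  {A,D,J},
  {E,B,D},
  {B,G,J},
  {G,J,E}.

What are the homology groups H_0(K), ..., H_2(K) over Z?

H_0 ≅ Z,  H_1 ≅ Z^2,  H_2 ≅ Z.

K has 7 vertices, 21 edges, 14 triangles.
rank ∂_0 = 0, rank ∂_1 = 6 ⇒ b_0 = 7 − 0 − 6 = 1; all invariant factors of ∂_1 are 1 so no torsion. So H_0 = Z.
rank ∂_1 = 6, rank ∂_2 = 13 ⇒ b_1 = 21 − 6 − 13 = 2; all invariant factors of ∂_2 are 1 so no torsion. So H_1 = Z^2.
rank ∂_2 = 13, rank ∂_3 = 0 ⇒ b_2 = 14 − 13 − 0 = 1. So H_2 = Z.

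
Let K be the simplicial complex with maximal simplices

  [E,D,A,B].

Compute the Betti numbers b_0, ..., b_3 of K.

Fix the vertex order A < B < D < E and write every simplex with vertices in increasing order. Then dim K = 3 and the simplices of K are:

  0-simplices (4): A, B, D, E
  1-simplices (6): AB, AD, AE, BD, BE, DE
  2-simplices (4): ABD, ABE, ADE, BDE
  3-simplices (1): ABDE

giving chain groups C_0 ≅ Z^4, C_1 ≅ Z^6, C_2 ≅ Z^4, C_3 ≅ Z^1.

The boundary map ∂_1: C_1 → C_0 sends each edge [p,q] (with p < q) to q − p. For instance
  ∂BD = D − B.
The 4×6 boundary matrix has rank 3 and Smith normal form diag(1,1,1).

The boundary map ∂_2: C_2 → C_1 sends each 2-simplex [p,q,r] to [q,r] − [p,r] + [p,q]. For instance
  ∂ABE = BE − AE + AB,
  ∂ADE = DE − AE + AD.
The resulting 6×4 matrix has rank 3, and its Smith normal form has invariant factors (1,1,1).

∂_3: C_3 → C_2 sends each 3-simplex σ to the alternating sum Σ_i (−1)^i (σ with its i-th vertex removed). For instance
  ∂ABDE = BDE − ADE + ABE − ABD.
As a 4×1 matrix over Z this has rank 1, with invariant factors (1).

Now H_k = ker ∂_k / im ∂_{k+1}, so:

  H_0: rank C_0 − rank ∂_1 = 4 − 3 = 1, and the invariant factors of ∂_1 are all 1, so H_0 ≅ Z.
  H_1: rank ker ∂_1 − rank ∂_2 = (6 − 3) − 3 = 0, and the invariant factors of ∂_2 are all 1, so H_1 ≅ 0.
  H_2: rank ker ∂_2 − rank ∂_3 = (4 − 3) − 1 = 0, and the invariant factors of ∂_3 are all 1, so H_2 ≅ 0.
  H_3: rank ker ∂_3 − rank ∂_4 = (1 − 1) − 0 = 0, and there is no ∂_4, so H_3 ≅ 0.

As a check, the Euler characteristic is 4 − 6 + 4 − 1 = 1, which agrees with 1 − 0 + 0 − 0 = 1.
(K is a triangulation of the 3-simplex.)

Hence the Betti numbers are b_0 = 1, b_1 = 0, b_2 = 0, b_3 = 0.

b_0 = 1, b_1 = 0, b_2 = 0, b_3 = 0.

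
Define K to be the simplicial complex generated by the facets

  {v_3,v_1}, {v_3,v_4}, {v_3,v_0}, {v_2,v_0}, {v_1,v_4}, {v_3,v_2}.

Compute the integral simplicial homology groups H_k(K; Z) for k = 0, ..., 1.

H_0 ≅ Z,  H_1 ≅ Z^2.

Order the vertices as v_0 < v_1 < v_2 < v_3 < v_4. Listing each simplex with vertices in this order, K has dimension 1 with simplices:

  0-simplices (5): [v_0], [v_1], [v_2], [v_3], [v_4]
  1-simplices (6): [v_0,v_2], [v_0,v_3], [v_1,v_3], [v_1,v_4], [v_2,v_3], [v_3,v_4]

giving chain groups C_0 ≅ Z^5, C_1 ≅ Z^6.

Boundary ∂_1: C_1 → C_0 maps an edge to its endpoints' difference, ∂[p,q] = q − p. For instance
  ∂[v_0,v_2] = [v_2] − [v_0].
This gives a 5×6 integer matrix of rank 4; reducing to Smith normal form yields diagonal entries (1,1,1,1).

Computing H_k = (kernel of ∂_k) / (image of ∂_{k+1}):

  H_0: rank C_0 − rank ∂_1 = 5 − 4 = 1, and the invariant factors of ∂_1 are all 1, so H_0 ≅ Z.
  H_1: rank ker ∂_1 − rank ∂_2 = (6 − 4) − 0 = 2, and there is no ∂_2, so H_1 ≅ Z^2.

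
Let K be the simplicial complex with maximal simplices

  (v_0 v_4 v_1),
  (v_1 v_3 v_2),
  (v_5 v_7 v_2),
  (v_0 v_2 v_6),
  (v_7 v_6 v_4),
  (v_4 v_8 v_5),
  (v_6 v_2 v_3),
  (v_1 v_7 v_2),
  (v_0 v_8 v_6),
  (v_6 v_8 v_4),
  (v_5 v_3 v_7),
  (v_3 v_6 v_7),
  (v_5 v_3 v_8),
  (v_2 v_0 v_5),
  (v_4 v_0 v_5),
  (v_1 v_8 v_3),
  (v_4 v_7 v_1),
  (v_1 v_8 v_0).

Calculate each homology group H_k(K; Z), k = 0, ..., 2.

H_0 ≅ Z,  H_1 ≅ Z ⊕ Z_2,  H_2 = 0.

Fix the vertex order v_0 < v_1 < v_2 < v_3 < v_4 < v_5 < v_6 < v_7 < v_8 and write every simplex with vertices in increasing order. Then dim K = 2 and the simplices of K are:

  0-simplices (9): [v_0], [v_1], [v_2], [v_3], [v_4], [v_5], [v_6], [v_7], [v_8]
  1-simplices (27): (27 of them)
  2-simplices (18): (18 of them)

Hence C_0 ≅ Z^9, C_1 ≅ Z^27, C_2 ≅ Z^18.

Boundary ∂_1: C_1 → C_0 maps an edge to its endpoints' difference, ∂[p,q] = q − p.
The 9×27 boundary matrix has rank 8 and Smith normal form diag(1,1,1,1,1,1,1,1).

∂_2: C_2 → C_1 acts by ∂[p,q,r] = [q,r] − [p,r] + [p,q]. For instance
  ∂[v_0,v_6,v_8] = [v_6,v_8] − [v_0,v_8] + [v_0,v_6],
  ∂[v_1,v_3,v_8] = [v_3,v_8] − [v_1,v_8] + [v_1,v_3].
This gives a 27×18 integer matrix of rank 18; reducing to Smith normal form yields diagonal entries (1,1,1,1,1,1,1,1,1,1,1,1,1,1,1,1,1,2).

From H_k ≅ ker(∂_k) / im(∂_{k+1}) we obtain:

  H_0: rank C_0 − rank ∂_1 = 9 − 8 = 1, and the invariant factors of ∂_1 are all 1, so H_0 ≅ Z.
  H_1: rank ker ∂_1 − rank ∂_2 = (27 − 8) − 18 = 1, and ∂_2 has invariant factor 2 > 1, so H_1 ≅ Z ⊕ Z_2.
  H_2: rank ker ∂_2 − rank ∂_3 = (18 − 18) − 0 = 0, and there is no ∂_3, so H_2 ≅ 0.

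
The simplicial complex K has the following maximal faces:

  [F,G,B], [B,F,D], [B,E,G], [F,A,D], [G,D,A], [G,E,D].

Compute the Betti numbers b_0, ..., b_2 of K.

b_0 = 1, b_1 = 1, b_2 = 0.

We work with the vertex ordering A < B < D < E < F < G. The simplices of K, each written with vertices in increasing order, are:

  0-simplices (6): A, B, D, E, F, G
  1-simplices (12): AD, AF, AG, BD, BE, BF, BG, DE, DF, DG, EG, FG
  2-simplices (6): ADF, ADG, BDF, BEG, BFG, DEG

giving chain groups C_0 ≅ Z^6, C_1 ≅ Z^12, C_2 ≅ Z^6.

Boundary ∂_1: C_1 → C_0 sends each edge [p,q] (with p < q) to q − p.
As a 6×12 matrix over Z this has rank 5, with invariant factors (1,1,1,1,1).

∂_2: C_2 → C_1 maps a triangle to the signed sum of its edges. For instance
  ∂BDF = DF − BF + BD,
  ∂ADG = DG − AG + AD.
This gives a 12×6 integer matrix of rank 6; reducing to Smith normal form yields diagonal entries (1,1,1,1,1,1).

Computing H_k = (kernel of ∂_k) / (image of ∂_{k+1}):

  H_0: rank C_0 − rank ∂_1 = 6 − 5 = 1, and the invariant factors of ∂_1 are all 1, so H_0 = Z.
  H_1: rank ker ∂_1 − rank ∂_2 = (12 − 5) − 6 = 1, and the invariant factors of ∂_2 are all 1, so H_1 = Z.
  H_2: rank ker ∂_2 − rank ∂_3 = (6 − 6) − 0 = 0, and there is no ∂_3, so H_2 = 0.

(K is a triangulation of the cylinder S^1 x I.)

Hence the Betti numbers are b_0 = 1, b_1 = 1, b_2 = 0.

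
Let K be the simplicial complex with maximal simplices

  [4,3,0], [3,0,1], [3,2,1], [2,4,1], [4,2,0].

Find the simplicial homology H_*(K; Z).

We work with the vertex ordering 0 < 1 < 2 < 3 < 4. The simplices of K, each written with vertices in increasing order, are:

  0-simplices (5): [0], [1], [2], [3], [4]
  1-simplices (10): [0,1], [0,2], [0,3], [0,4], [1,2], [1,3], [1,4], [2,3], [2,4], [3,4]
  2-simplices (5): [0,1,3], [0,2,4], [0,3,4], [1,2,3], [1,2,4]

so the chain groups are C_0 ≅ Z^5, C_1 ≅ Z^10, C_2 ≅ Z^5.

∂_1: C_1 → C_0 is given by ∂[p,q] = [q] − [p]. For instance
  ∂[2,4] = [4] − [2].
This gives a 5×10 integer matrix of rank 4; reducing to Smith normal form yields diagonal entries (1,1,1,1).

Boundary ∂_2: C_2 → C_1 maps a triangle to the signed sum of its edges. For instance
  ∂[1,2,4] = [2,4] − [1,4] + [1,2],
  ∂[0,1,3] = [1,3] − [0,3] + [0,1].
This gives a 10×5 integer matrix of rank 5; reducing to Smith normal form yields diagonal entries (1,1,1,1,1).

From H_k ≅ ker(∂_k) / im(∂_{k+1}) we obtain:

  H_0: rank C_0 − rank ∂_1 = 5 − 4 = 1, and the invariant factors of ∂_1 are all 1, so H_0 = Z.
  H_1: rank ker ∂_1 − rank ∂_2 = (10 − 4) − 5 = 1, and the invariant factors of ∂_2 are all 1, so H_1 = Z.
  H_2: rank ker ∂_2 − rank ∂_3 = (5 − 5) − 0 = 0, and there is no ∂_3, so H_2 = 0.

(K is a triangulation of the Möbius band.)

H_0 ≅ Z,  H_1 ≅ Z,  H_2 = 0.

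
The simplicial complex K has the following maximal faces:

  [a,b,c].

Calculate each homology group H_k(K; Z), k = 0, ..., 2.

H_0 = Z,  H_1 = 0,  H_2 = 0.

Fix the vertex order a < b < c and write every simplex with vertices in increasing order. Then dim K = 2 and the simplices of K are:

  0-simplices (3): a, b, c
  1-simplices (3): ab, ac, bc
  2-simplices (1): abc

giving chain groups C_0 ≅ Z^3, C_1 ≅ Z^3, C_2 ≅ Z^1.

∂_1: C_1 → C_0 sends each edge [p,q] (with p < q) to q − p. For instance
  ∂ac = c − a.
The resulting 3×3 matrix has rank 2, and its Smith normal form has invariant factors (1,1).

The boundary map ∂_2: C_2 → C_1 maps a triangle to the signed sum of its edges. For instance
  ∂abc = bc − ac + ab.
This gives a 3×1 integer matrix of rank 1; reducing to Smith normal form yields diagonal entries (1).

Computing H_k = (kernel of ∂_k) / (image of ∂_{k+1}):

  H_0: rank C_0 − rank ∂_1 = 3 − 2 = 1, and the invariant factors of ∂_1 are all 1, so H_0 = Z.
  H_1: rank ker ∂_1 − rank ∂_2 = (3 − 2) − 1 = 0, and the invariant factors of ∂_2 are all 1, so H_1 = 0.
  H_2: rank ker ∂_2 − rank ∂_3 = (1 − 1) − 0 = 0, and there is no ∂_3, so H_2 = 0.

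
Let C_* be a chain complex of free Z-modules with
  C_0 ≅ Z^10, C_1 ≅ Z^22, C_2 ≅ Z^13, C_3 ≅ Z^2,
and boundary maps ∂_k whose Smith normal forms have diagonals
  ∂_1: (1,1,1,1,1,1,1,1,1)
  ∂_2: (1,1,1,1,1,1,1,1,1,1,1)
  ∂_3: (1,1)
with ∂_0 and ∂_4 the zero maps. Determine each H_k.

H_0 ≅ Z,  H_1 ≅ Z^2,  H_2 = 0,  H_3 = 0.

H_0: b_0 = 10 − 0 − 9 = 1; torsion from ∂_1 factors > 1: none. So H_0 ≅ Z.
H_1: b_1 = 22 − 9 − 11 = 2; torsion from ∂_2 factors > 1: none. So H_1 ≅ Z^2.
H_2: b_2 = 13 − 11 − 2 = 0; torsion from ∂_3 factors > 1: none. So H_2 ≅ 0.
H_3: b_3 = 2 − 2 − 0 = 0; torsion from ∂_4 factors > 1: none. So H_3 ≅ 0.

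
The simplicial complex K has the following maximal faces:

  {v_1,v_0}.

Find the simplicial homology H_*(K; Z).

K has 2 vertices, 1 edge.
rank ∂_0 = 0, rank ∂_1 = 1 ⇒ b_0 = 2 − 0 − 1 = 1; all invariant factors of ∂_1 are 1 so no torsion. So H_0 = Z.
rank ∂_1 = 1, rank ∂_2 = 0 ⇒ b_1 = 1 − 1 − 0 = 0. So H_1 = 0.

H_0 = Z,  H_1 = 0.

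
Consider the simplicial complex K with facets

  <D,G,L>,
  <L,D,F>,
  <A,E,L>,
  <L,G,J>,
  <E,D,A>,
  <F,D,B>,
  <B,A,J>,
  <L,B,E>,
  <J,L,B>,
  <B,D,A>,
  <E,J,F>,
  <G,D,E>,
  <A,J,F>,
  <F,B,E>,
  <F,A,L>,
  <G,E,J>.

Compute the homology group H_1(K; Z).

We work with the vertex ordering A < B < D < E < F < G < J < L. The simplices of K, each written with vertices in increasing order, are:

  0-simplices (8): A, B, D, E, F, G, J, L
  1-simplices (24): AB, AD, AE, AF, AJ, AL, BD, BE, BF, BJ, BL, DE, DF, DG, DL, EF, EG, EJ, EL, FJ, FL, GJ, GL, JL
  2-simplices (16): ABD, ABJ, ADE, AEL, AFJ, AFL, BDF, BEF, BEL, BJL, DEG, DFL, DGL, EFJ, EGJ, GJL

so the chain groups are C_0 ≅ Z^8, C_1 ≅ Z^24, C_2 ≅ Z^16.

The boundary map ∂_1: C_1 → C_0 sends each edge [p,q] (with p < q) to q − p. For instance
  ∂AL = L − A.
The 8×24 boundary matrix has rank 7 and Smith normal form diag(1,1,1,1,1,1,1).

Boundary ∂_2: C_2 → C_1 sends each 2-simplex [p,q,r] to [q,r] − [p,r] + [p,q]. For instance
  ∂DFL = FL − DL + DF,
  ∂AFJ = FJ − AJ + AF.
This gives a 24×16 integer matrix of rank 15; reducing to Smith normal form yields diagonal entries (1,1,1,1,1,1,1,1,1,1,1,1,1,1,1).

From H_k ≅ ker(∂_k) / im(∂_{k+1}) we obtain:

  H_1: rank ker ∂_1 − rank ∂_2 = (24 − 7) − 15 = 2, and the invariant factors of ∂_2 are all 1, so H_1 ≅ Z^2.

(K is a triangulation of the torus T^2.)

H_1 = Z^2.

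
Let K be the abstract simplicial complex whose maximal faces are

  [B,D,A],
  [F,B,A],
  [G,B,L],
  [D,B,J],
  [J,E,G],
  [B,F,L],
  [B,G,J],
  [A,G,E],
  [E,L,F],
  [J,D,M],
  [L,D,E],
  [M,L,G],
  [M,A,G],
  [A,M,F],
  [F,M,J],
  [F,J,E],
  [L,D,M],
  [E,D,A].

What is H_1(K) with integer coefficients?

Take the total order A < B < D < E < F < G < J < L < M on the vertex set. Then K (dimension 2) consists of the simplices:

  0-simplices (9): A, B, D, E, F, G, J, L, M
  1-simplices (27): AB, AD, AE, AF, AG, AM, BD, BF, BG, BJ, BL, DE, DJ, DL, DM, EF, EG, EJ, EL, FJ, FL, FM, GJ, GL, GM, JM, LM
  2-simplices (18): ABD, ABF, ADE, AEG, AFM, AGM, BDJ, BFL, BGJ, BGL, DEL, DJM, DLM, EFJ, EFL, EGJ, FJM, GLM

giving chain groups C_0 ≅ Z^9, C_1 ≅ Z^27, C_2 ≅ Z^18.

The boundary map ∂_1: C_1 → C_0 maps an edge to its endpoints' difference, ∂[p,q] = q − p.
As a 9×27 matrix over Z this has rank 8, with invariant factors (1,1,1,1,1,1,1,1).

∂_2: C_2 → C_1 acts by ∂[p,q,r] = [q,r] − [p,r] + [p,q]. For instance
  ∂AGM = GM − AM + AG,
  ∂EFJ = FJ − EJ + EF.
The resulting 27×18 matrix has rank 17, and its Smith normal form has invariant factors (1,1,1,1,1,1,1,1,1,1,1,1,1,1,1,1,1).

Computing H_k = (kernel of ∂_k) / (image of ∂_{k+1}):

  H_1: rank ker ∂_1 − rank ∂_2 = (27 − 8) − 17 = 2, and the invariant factors of ∂_2 are all 1, so H_1 = Z^2.

(K is a triangulation of the torus T^2.)

H_1 = Z^2.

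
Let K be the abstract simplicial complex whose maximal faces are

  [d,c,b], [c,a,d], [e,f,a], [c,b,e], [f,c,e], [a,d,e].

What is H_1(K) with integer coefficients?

H_1 = Z.

Order the vertices as a < b < c < d < e < f. Listing each simplex with vertices in this order, K has dimension 2 with simplices:

  0-simplices (6): a, b, c, d, e, f
  1-simplices (12): ac, ad, ae, af, bc, bd, be, cd, ce, cf, de, ef
  2-simplices (6): acd, ade, aef, bcd, bce, cef

Hence C_0 ≅ Z^6, C_1 ≅ Z^12, C_2 ≅ Z^6.

The boundary map ∂_1: C_1 → C_0 maps an edge to its endpoints' difference, ∂[p,q] = q − p. For instance
  ∂bc = c − b.
As a 6×12 matrix over Z this has rank 5, with invariant factors (1,1,1,1,1).

∂_2: C_2 → C_1 maps a triangle to the signed sum of its edges. For instance
  ∂ade = de − ae + ad,
  ∂bce = ce − be + bc.
The resulting 12×6 matrix has rank 6, and its Smith normal form has invariant factors (1,1,1,1,1,1).

Computing H_k = (kernel of ∂_k) / (image of ∂_{k+1}):

  H_1: rank ker ∂_1 − rank ∂_2 = (12 − 5) − 6 = 1, and the invariant factors of ∂_2 are all 1, so H_1 ≅ Z.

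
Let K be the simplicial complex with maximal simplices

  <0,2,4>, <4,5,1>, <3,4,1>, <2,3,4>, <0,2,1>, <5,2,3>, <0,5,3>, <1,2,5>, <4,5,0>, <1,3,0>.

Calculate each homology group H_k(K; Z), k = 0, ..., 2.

H_0 ≅ Z,  H_1 ≅ Z_2,  H_2 = 0.

K has 6 vertices, 15 edges, 10 triangles.
rank ∂_0 = 0, rank ∂_1 = 5 ⇒ b_0 = 6 − 0 − 5 = 1; all invariant factors of ∂_1 are 1 so no torsion. So H_0 ≅ Z.
rank ∂_1 = 5, rank ∂_2 = 10 ⇒ b_1 = 15 − 5 − 10 = 0; ∂_2 has invariant factor(s) [2] giving torsion. So H_1 ≅ Z_2.
rank ∂_2 = 10, rank ∂_3 = 0 ⇒ b_2 = 10 − 10 − 0 = 0. So H_2 ≅ 0.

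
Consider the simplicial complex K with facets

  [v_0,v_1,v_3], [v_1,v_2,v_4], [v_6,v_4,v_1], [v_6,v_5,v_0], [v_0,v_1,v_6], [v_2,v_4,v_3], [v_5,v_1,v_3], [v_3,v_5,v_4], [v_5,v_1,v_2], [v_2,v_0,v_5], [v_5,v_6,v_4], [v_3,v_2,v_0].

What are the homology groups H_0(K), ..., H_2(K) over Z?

Take the total order v_0 < v_1 < v_2 < v_3 < v_4 < v_5 < v_6 on the vertex set. Then K (dimension 2) consists of the simplices:

  0-simplices (7): [v_0], [v_1], [v_2], [v_3], [v_4], [v_5], [v_6]
  1-simplices (18): (18 of them)
  2-simplices (12): (12 of them)

giving chain groups C_0 ≅ Z^7, C_1 ≅ Z^18, C_2 ≅ Z^12.

Boundary ∂_1: C_1 → C_0 maps an edge to its endpoints' difference, ∂[p,q] = q − p. For instance
  ∂[v_3,v_5] = [v_5] − [v_3].
The resulting 7×18 matrix has rank 6, and its Smith normal form has invariant factors (1,1,1,1,1,1).

The boundary map ∂_2: C_2 → C_1 maps a triangle to the signed sum of its edges. For instance
  ∂[v_0,v_1,v_3] = [v_1,v_3] − [v_0,v_3] + [v_0,v_1],
  ∂[v_1,v_3,v_5] = [v_3,v_5] − [v_1,v_5] + [v_1,v_3].
The 18×12 boundary matrix has rank 12 and Smith normal form diag(1,1,1,1,1,1,1,1,1,1,1,2).

From H_k ≅ ker(∂_k) / im(∂_{k+1}) we obtain:

  H_0: rank C_0 − rank ∂_1 = 7 − 6 = 1, and the invariant factors of ∂_1 are all 1, so H_0 = Z.
  H_1: rank ker ∂_1 − rank ∂_2 = (18 − 6) − 12 = 0, and ∂_2 has invariant factor 2 > 1, so H_1 = Z/2.
  H_2: rank ker ∂_2 − rank ∂_3 = (12 − 12) − 0 = 0, and there is no ∂_3, so H_2 = 0.

H_0 = Z,  H_1 = Z/2,  H_2 = 0.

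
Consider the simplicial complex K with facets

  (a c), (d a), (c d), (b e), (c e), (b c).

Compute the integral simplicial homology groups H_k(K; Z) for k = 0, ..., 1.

H_0 ≅ Z,  H_1 ≅ Z^2.

Order the vertices as a < b < c < d < e. Listing each simplex with vertices in this order, K has dimension 1 with simplices:

  0-simplices (5): a, b, c, d, e
  1-simplices (6): ac, ad, bc, be, cd, ce

so the chain groups are C_0 ≅ Z^5, C_1 ≅ Z^6.

The boundary map ∂_1: C_1 → C_0 sends each edge [p,q] (with p < q) to q − p.
As a 5×6 matrix over Z this has rank 4, with invariant factors (1,1,1,1).

Computing H_k = (kernel of ∂_k) / (image of ∂_{k+1}):

  H_0: rank C_0 − rank ∂_1 = 5 − 4 = 1, and the invariant factors of ∂_1 are all 1, so H_0 = Z.
  H_1: rank ker ∂_1 − rank ∂_2 = (6 − 4) − 0 = 2, and there is no ∂_2, so H_1 = Z^2.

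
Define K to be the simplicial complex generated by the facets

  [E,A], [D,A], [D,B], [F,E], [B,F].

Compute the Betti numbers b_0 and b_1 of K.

b_0 = 1, b_1 = 1.

Order the vertices as A < B < D < E < F. Listing each simplex with vertices in this order, K has dimension 1 with simplices:

  0-simplices (5): A, B, D, E, F
  1-simplices (5): AD, AE, BD, BF, EF

Hence C_0 ≅ Z^5, C_1 ≅ Z^5.

∂_1: C_1 → C_0 is given by ∂[p,q] = [q] − [p].
The resulting 5×5 matrix has rank 4, and its Smith normal form has invariant factors (1,1,1,1).

From H_k ≅ ker(∂_k) / im(∂_{k+1}) we obtain:

  H_0: rank C_0 − rank ∂_1 = 5 − 4 = 1, and the invariant factors of ∂_1 are all 1, so H_0 = Z.
  H_1: rank ker ∂_1 − rank ∂_2 = (5 − 4) − 0 = 1, and there is no ∂_2, so H_1 = Z.

Hence the Betti numbers are b_0 = 1, b_1 = 1.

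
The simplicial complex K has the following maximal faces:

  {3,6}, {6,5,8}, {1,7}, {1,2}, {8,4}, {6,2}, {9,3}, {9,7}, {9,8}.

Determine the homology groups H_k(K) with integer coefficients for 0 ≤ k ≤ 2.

We work with the vertex ordering 1 < 2 < 3 < 4 < 5 < 6 < 7 < 8 < 9. The simplices of K, each written with vertices in increasing order, are:

  0-simplices (9): [1], [2], [3], [4], [5], [6], [7], [8], [9]
  1-simplices (11): [1,2], [1,7], [2,6], [3,6], [3,9], [4,8], [5,6], [5,8], [6,8], [7,9], [8,9]
  2-simplices (1): [5,6,8]

giving chain groups C_0 ≅ Z^9, C_1 ≅ Z^11, C_2 ≅ Z^1.

The boundary map ∂_1: C_1 → C_0 sends each edge [p,q] (with p < q) to q − p.
As a 9×11 matrix over Z this has rank 8, with invariant factors (1,1,1,1,1,1,1,1).

Boundary ∂_2: C_2 → C_1 sends each 2-simplex [p,q,r] to [q,r] − [p,r] + [p,q]. For instance
  ∂[5,6,8] = [6,8] − [5,8] + [5,6].
The resulting 11×1 matrix has rank 1, and its Smith normal form has invariant factors (1).

Now H_k = ker ∂_k / im ∂_{k+1}, so:

  H_0: rank C_0 − rank ∂_1 = 9 − 8 = 1, and the invariant factors of ∂_1 are all 1, so H_0 ≅ Z.
  H_1: rank ker ∂_1 − rank ∂_2 = (11 − 8) − 1 = 2, and the invariant factors of ∂_2 are all 1, so H_1 ≅ Z^2.
  H_2: rank ker ∂_2 − rank ∂_3 = (1 − 1) − 0 = 0, and there is no ∂_3, so H_2 ≅ 0.

As a check, the Euler characteristic is 9 − 11 + 1 = -1, which agrees with 1 − 2 + 0 = -1.

H_0 = Z,  H_1 = Z^2,  H_2 = 0.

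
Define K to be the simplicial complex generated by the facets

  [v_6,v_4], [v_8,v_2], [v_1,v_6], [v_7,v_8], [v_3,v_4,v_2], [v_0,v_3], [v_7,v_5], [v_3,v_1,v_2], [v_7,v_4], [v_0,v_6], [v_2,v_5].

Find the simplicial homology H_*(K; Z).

H_0 ≅ Z,  H_1 ≅ Z^4,  H_2 = 0.

We work with the vertex ordering v_0 < v_1 < v_2 < v_3 < v_4 < v_5 < v_6 < v_7 < v_8. The simplices of K, each written with vertices in increasing order, are:

  0-simplices (9): [v_0], [v_1], [v_2], [v_3], [v_4], [v_5], [v_6], [v_7], [v_8]
  1-simplices (14): [v_0,v_3], [v_0,v_6], [v_1,v_2], [v_1,v_3], [v_1,v_6], [v_2,v_3], [v_2,v_4], [v_2,v_5], [v_2,v_8], [v_3,v_4], [v_4,v_6], [v_4,v_7], [v_5,v_7], [v_7,v_8]
  2-simplices (2): [v_1,v_2,v_3], [v_2,v_3,v_4]

so the chain groups are C_0 ≅ Z^9, C_1 ≅ Z^14, C_2 ≅ Z^2.

The boundary map ∂_1: C_1 → C_0 maps an edge to its endpoints' difference, ∂[p,q] = q − p.
As a 9×14 matrix over Z this has rank 8, with invariant factors (1,1,1,1,1,1,1,1).

Boundary ∂_2: C_2 → C_1 maps a triangle to the signed sum of its edges. For instance
  ∂[v_1,v_2,v_3] = [v_2,v_3] − [v_1,v_3] + [v_1,v_2],
  ∂[v_2,v_3,v_4] = [v_3,v_4] − [v_2,v_4] + [v_2,v_3].
As a 14×2 matrix over Z this has rank 2, with invariant factors (1,1).

Now H_k = ker ∂_k / im ∂_{k+1}, so:

  H_0: rank C_0 − rank ∂_1 = 9 − 8 = 1, and the invariant factors of ∂_1 are all 1, so H_0 = Z.
  H_1: rank ker ∂_1 − rank ∂_2 = (14 − 8) − 2 = 4, and the invariant factors of ∂_2 are all 1, so H_1 = Z^4.
  H_2: rank ker ∂_2 − rank ∂_3 = (2 − 2) − 0 = 0, and there is no ∂_3, so H_2 = 0.

As a check, the Euler characteristic is 9 − 14 + 2 = -3, which agrees with 1 − 4 + 0 = -3.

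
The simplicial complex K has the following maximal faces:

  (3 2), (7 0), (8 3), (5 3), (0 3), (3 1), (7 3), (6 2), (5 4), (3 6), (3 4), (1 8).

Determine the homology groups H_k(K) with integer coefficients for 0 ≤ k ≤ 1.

We work with the vertex ordering 0 < 1 < 2 < 3 < 4 < 5 < 6 < 7 < 8. The simplices of K, each written with vertices in increasing order, are:

  0-simplices (9): [0], [1], [2], [3], [4], [5], [6], [7], [8]
  1-simplices (12): [0,3], [0,7], [1,3], [1,8], [2,3], [2,6], [3,4], [3,5], [3,6], [3,7], [3,8], [4,5]

Hence C_0 ≅ Z^9, C_1 ≅ Z^12.

∂_1: C_1 → C_0 maps an edge to its endpoints' difference, ∂[p,q] = q − p. For instance
  ∂[1,8] = [8] − [1].
The resulting 9×12 matrix has rank 8, and its Smith normal form has invariant factors (1,1,1,1,1,1,1,1).

Reading off H_k = ker ∂_k / im ∂_{k+1}:

  H_0: rank C_0 − rank ∂_1 = 9 − 8 = 1, and the invariant factors of ∂_1 are all 1, so H_0 = Z.
  H_1: rank ker ∂_1 − rank ∂_2 = (12 − 8) − 0 = 4, and there is no ∂_2, so H_1 = Z^4.

As a check, the Euler characteristic is 9 − 12 = -3, which agrees with 1 − 4 = -3.
(K is a triangulation of a wedge of 4 circles.)

H_0 ≅ Z,  H_1 ≅ Z^4.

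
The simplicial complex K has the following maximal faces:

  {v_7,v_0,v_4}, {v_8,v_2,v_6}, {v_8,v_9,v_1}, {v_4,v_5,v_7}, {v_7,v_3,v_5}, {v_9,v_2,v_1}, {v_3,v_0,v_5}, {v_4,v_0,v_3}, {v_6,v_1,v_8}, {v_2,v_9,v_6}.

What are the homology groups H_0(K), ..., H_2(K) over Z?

Order the vertices as v_0 < v_1 < v_2 < v_3 < v_4 < v_5 < v_6 < v_7 < v_8 < v_9. Listing each simplex with vertices in this order, K has dimension 2 with simplices:

  0-simplices (10): [v_0], [v_1], [v_2], [v_3], [v_4], [v_5], [v_6], [v_7], [v_8], [v_9]
  1-simplices (20): (20 of them)
  2-simplices (10): [v_0,v_3,v_4], [v_0,v_3,v_5], [v_0,v_4,v_7], [v_1,v_2,v_9], [v_1,v_6,v_8], [v_1,v_8,v_9], [v_2,v_6,v_8], [v_2,v_6,v_9], [v_3,v_5,v_7], [v_4,v_5,v_7]

so the chain groups are C_0 ≅ Z^10, C_1 ≅ Z^20, C_2 ≅ Z^10.

Boundary ∂_1: C_1 → C_0 maps an edge to its endpoints' difference, ∂[p,q] = q − p.
As a 10×20 matrix over Z this has rank 8, with invariant factors (1,1,1,1,1,1,1,1).

Boundary ∂_2: C_2 → C_1 maps a triangle to the signed sum of its edges. For instance
  ∂[v_0,v_3,v_5] = [v_3,v_5] − [v_0,v_5] + [v_0,v_3],
  ∂[v_4,v_5,v_7] = [v_5,v_7] − [v_4,v_7] + [v_4,v_5].
This gives a 20×10 integer matrix of rank 10; reducing to Smith normal form yields diagonal entries (1,1,1,1,1,1,1,1,1,1).

Reading off H_k = ker ∂_k / im ∂_{k+1}:

  H_0: rank C_0 − rank ∂_1 = 10 − 8 = 2, and the invariant factors of ∂_1 are all 1, so H_0 ≅ Z^2.
  H_1: rank ker ∂_1 − rank ∂_2 = (20 − 8) − 10 = 2, and the invariant factors of ∂_2 are all 1, so H_1 ≅ Z^2.
  H_2: rank ker ∂_2 − rank ∂_3 = (10 − 10) − 0 = 0, and there is no ∂_3, so H_2 ≅ 0.

H_0 = Z^2,  H_1 = Z^2,  H_2 = 0.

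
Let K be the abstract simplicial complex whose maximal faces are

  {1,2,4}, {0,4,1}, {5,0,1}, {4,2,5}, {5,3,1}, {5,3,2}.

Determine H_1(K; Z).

H_1 ≅ Z.

We work with the vertex ordering 0 < 1 < 2 < 3 < 4 < 5. The simplices of K, each written with vertices in increasing order, are:

  0-simplices (6): [0], [1], [2], [3], [4], [5]
  1-simplices (12): [0,1], [0,4], [0,5], [1,2], [1,3], [1,4], [1,5], [2,3], [2,4], [2,5], [3,5], [4,5]
  2-simplices (6): [0,1,4], [0,1,5], [1,2,4], [1,3,5], [2,3,5], [2,4,5]

so the chain groups are C_0 ≅ Z^6, C_1 ≅ Z^12, C_2 ≅ Z^6.

The boundary map ∂_1: C_1 → C_0 sends each edge [p,q] (with p < q) to q − p. For instance
  ∂[0,4] = [4] − [0].
The 6×12 boundary matrix has rank 5 and Smith normal form diag(1,1,1,1,1).

The boundary map ∂_2: C_2 → C_1 maps a triangle to the signed sum of its edges. For instance
  ∂[2,4,5] = [4,5] − [2,5] + [2,4],
  ∂[2,3,5] = [3,5] − [2,5] + [2,3].
This gives a 12×6 integer matrix of rank 6; reducing to Smith normal form yields diagonal entries (1,1,1,1,1,1).

Reading off H_k = ker ∂_k / im ∂_{k+1}:

  H_1: rank ker ∂_1 − rank ∂_2 = (12 − 5) − 6 = 1, and the invariant factors of ∂_2 are all 1, so H_1 = Z.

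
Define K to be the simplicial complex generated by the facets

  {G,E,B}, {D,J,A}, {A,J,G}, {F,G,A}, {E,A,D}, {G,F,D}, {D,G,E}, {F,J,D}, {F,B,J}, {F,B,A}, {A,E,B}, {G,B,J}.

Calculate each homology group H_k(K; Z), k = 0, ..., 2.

H_0 = Z,  H_1 = Z_2,  H_2 = 0.

K has 7 vertices, 18 edges, 12 triangles.
rank ∂_0 = 0, rank ∂_1 = 6 ⇒ b_0 = 7 − 0 − 6 = 1; all invariant factors of ∂_1 are 1 so no torsion. So H_0 = Z.
rank ∂_1 = 6, rank ∂_2 = 12 ⇒ b_1 = 18 − 6 − 12 = 0; ∂_2 has invariant factor(s) [2] giving torsion. So H_1 = Z_2.
rank ∂_2 = 12, rank ∂_3 = 0 ⇒ b_2 = 12 − 12 − 0 = 0. So H_2 = 0.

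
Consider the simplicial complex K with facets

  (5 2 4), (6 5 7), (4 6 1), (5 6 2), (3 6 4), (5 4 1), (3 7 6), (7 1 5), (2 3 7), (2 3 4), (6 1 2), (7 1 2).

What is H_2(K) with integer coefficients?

Order the vertices as 1 < 2 < 3 < 4 < 5 < 6 < 7. Listing each simplex with vertices in this order, K has dimension 2 with simplices:

  0-simplices (7): [1], [2], [3], [4], [5], [6], [7]
  1-simplices (18): [1,2], [1,4], [1,5], [1,6], [1,7], [2,3], [2,4], [2,5], [2,6], [2,7], [3,4], [3,6], [3,7], [4,5], [4,6], [5,6], [5,7], [6,7]
  2-simplices (12): [1,2,6], [1,2,7], [1,4,5], [1,4,6], [1,5,7], [2,3,4], [2,3,7], [2,4,5], [2,5,6], [3,4,6], [3,6,7], [5,6,7]

giving chain groups C_0 ≅ Z^7, C_1 ≅ Z^18, C_2 ≅ Z^12.

Boundary ∂_1: C_1 → C_0 is given by ∂[p,q] = [q] − [p]. For instance
  ∂[4,6] = [6] − [4].
The 7×18 boundary matrix has rank 6 and Smith normal form diag(1,1,1,1,1,1).

The boundary map ∂_2: C_2 → C_1 acts by ∂[p,q,r] = [q,r] − [p,r] + [p,q]. For instance
  ∂[1,2,6] = [2,6] − [1,6] + [1,2],
  ∂[1,2,7] = [2,7] − [1,7] + [1,2].
This gives a 18×12 integer matrix of rank 12; reducing to Smith normal form yields diagonal entries (1,1,1,1,1,1,1,1,1,1,1,2).

Now H_k = ker ∂_k / im ∂_{k+1}, so:

  H_2: rank ker ∂_2 − rank ∂_3 = (12 − 12) − 0 = 0, and there is no ∂_3, so H_2 = 0.

H_2 = 0.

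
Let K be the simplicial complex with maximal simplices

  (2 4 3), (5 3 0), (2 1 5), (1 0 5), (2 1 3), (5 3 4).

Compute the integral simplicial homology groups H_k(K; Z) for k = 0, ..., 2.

H_0 = Z,  H_1 = Z,  H_2 = 0.

K has 6 vertices, 12 edges, 6 triangles.
rank ∂_0 = 0, rank ∂_1 = 5 ⇒ b_0 = 6 − 0 − 5 = 1; all invariant factors of ∂_1 are 1 so no torsion. So H_0 = Z.
rank ∂_1 = 5, rank ∂_2 = 6 ⇒ b_1 = 12 − 5 − 6 = 1; all invariant factors of ∂_2 are 1 so no torsion. So H_1 = Z.
rank ∂_2 = 6, rank ∂_3 = 0 ⇒ b_2 = 6 − 6 − 0 = 0. So H_2 = 0.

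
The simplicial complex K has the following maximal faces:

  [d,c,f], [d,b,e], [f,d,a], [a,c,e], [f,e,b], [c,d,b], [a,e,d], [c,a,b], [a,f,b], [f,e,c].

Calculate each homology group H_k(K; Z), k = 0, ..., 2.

Order the vertices as a < b < c < d < e < f. Listing each simplex with vertices in this order, K has dimension 2 with simplices:

  0-simplices (6): a, b, c, d, e, f
  1-simplices (15): ab, ac, ad, ae, af, bc, bd, be, bf, cd, ce, cf, de, df, ef
  2-simplices (10): abc, abf, ace, ade, adf, bcd, bde, bef, cdf, cef

so the chain groups are C_0 ≅ Z^6, C_1 ≅ Z^15, C_2 ≅ Z^10.

The boundary map ∂_1: C_1 → C_0 is given by ∂[p,q] = [q] − [p]. For instance
  ∂af = f − a.
As a 6×15 matrix over Z this has rank 5, with invariant factors (1,1,1,1,1).

The boundary map ∂_2: C_2 → C_1 maps a triangle to the signed sum of its edges. For instance
  ∂abf = bf − af + ab,
  ∂cef = ef − cf + ce.
The 15×10 boundary matrix has rank 10 and Smith normal form diag(1,1,1,1,1,1,1,1,1,2).

Now H_k = ker ∂_k / im ∂_{k+1}, so:

  H_0: rank C_0 − rank ∂_1 = 6 − 5 = 1, and the invariant factors of ∂_1 are all 1, so H_0 = Z.
  H_1: rank ker ∂_1 − rank ∂_2 = (15 − 5) − 10 = 0, and ∂_2 has invariant factor 2 > 1, so H_1 = Z_2.
  H_2: rank ker ∂_2 − rank ∂_3 = (10 − 10) − 0 = 0, and there is no ∂_3, so H_2 = 0.

As a check, the Euler characteristic is 6 − 15 + 10 = 1, which agrees with 1 − 0 + 0 = 1.

H_0 = Z,  H_1 = Z_2,  H_2 = 0.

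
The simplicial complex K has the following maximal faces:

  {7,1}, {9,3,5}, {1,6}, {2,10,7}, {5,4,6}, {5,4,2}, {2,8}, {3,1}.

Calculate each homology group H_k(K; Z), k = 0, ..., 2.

H_0 = Z,  H_1 = Z^2,  H_2 = 0.

K has 10 vertices, 15 edges, 4 triangles.
rank ∂_0 = 0, rank ∂_1 = 9 ⇒ b_0 = 10 − 0 − 9 = 1; all invariant factors of ∂_1 are 1 so no torsion. So H_0 ≅ Z.
rank ∂_1 = 9, rank ∂_2 = 4 ⇒ b_1 = 15 − 9 − 4 = 2; all invariant factors of ∂_2 are 1 so no torsion. So H_1 ≅ Z^2.
rank ∂_2 = 4, rank ∂_3 = 0 ⇒ b_2 = 4 − 4 − 0 = 0. So H_2 ≅ 0.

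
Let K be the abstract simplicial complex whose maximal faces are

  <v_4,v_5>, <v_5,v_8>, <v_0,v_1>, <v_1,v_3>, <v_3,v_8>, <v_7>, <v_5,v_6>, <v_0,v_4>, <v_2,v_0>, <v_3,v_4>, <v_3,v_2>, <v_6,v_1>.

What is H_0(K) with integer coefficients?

H_0 ≅ Z^2.

K has 9 vertices, 11 edges.
rank ∂_0 = 0, rank ∂_1 = 7 ⇒ b_0 = 9 − 0 − 7 = 2; all invariant factors of ∂_1 are 1 so no torsion. So H_0 = Z^2.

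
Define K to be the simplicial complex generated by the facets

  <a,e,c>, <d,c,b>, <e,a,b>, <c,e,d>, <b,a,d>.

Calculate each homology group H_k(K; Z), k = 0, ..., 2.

Order the vertices as a < b < c < d < e. Listing each simplex with vertices in this order, K has dimension 2 with simplices:

  0-simplices (5): a, b, c, d, e
  1-simplices (10): ab, ac, ad, ae, bc, bd, be, cd, ce, de
  2-simplices (5): abd, abe, ace, bcd, cde

Hence C_0 ≅ Z^5, C_1 ≅ Z^10, C_2 ≅ Z^5.

Boundary ∂_1: C_1 → C_0 sends each edge [p,q] (with p < q) to q − p.
The 5×10 boundary matrix has rank 4 and Smith normal form diag(1,1,1,1).

Boundary ∂_2: C_2 → C_1 sends each 2-simplex [p,q,r] to [q,r] − [p,r] + [p,q]. For instance
  ∂ace = ce − ae + ac,
  ∂abd = bd − ad + ab.
As a 10×5 matrix over Z this has rank 5, with invariant factors (1,1,1,1,1).

Computing H_k = (kernel of ∂_k) / (image of ∂_{k+1}):

  H_0: rank C_0 − rank ∂_1 = 5 − 4 = 1, and the invariant factors of ∂_1 are all 1, so H_0 = Z.
  H_1: rank ker ∂_1 − rank ∂_2 = (10 − 4) − 5 = 1, and the invariant factors of ∂_2 are all 1, so H_1 = Z.
  H_2: rank ker ∂_2 − rank ∂_3 = (5 − 5) − 0 = 0, and there is no ∂_3, so H_2 = 0.

H_0 = Z,  H_1 = Z,  H_2 = 0.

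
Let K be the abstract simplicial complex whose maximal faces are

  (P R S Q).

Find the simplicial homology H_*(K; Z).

Take the total order P < Q < R < S on the vertex set. Then K (dimension 3) consists of the simplices:

  0-simplices (4): P, Q, R, S
  1-simplices (6): PQ, PR, PS, QR, QS, RS
  2-simplices (4): PQR, PQS, PRS, QRS
  3-simplices (1): PQRS

so the chain groups are C_0 ≅ Z^4, C_1 ≅ Z^6, C_2 ≅ Z^4, C_3 ≅ Z^1.

The boundary map ∂_1: C_1 → C_0 maps an edge to its endpoints' difference, ∂[p,q] = q − p. For instance
  ∂PS = S − P.
This gives a 4×6 integer matrix of rank 3; reducing to Smith normal form yields diagonal entries (1,1,1).

The boundary map ∂_2: C_2 → C_1 maps a triangle to the signed sum of its edges. For instance
  ∂PQR = QR − PR + PQ,
  ∂PRS = RS − PS + PR.
The 6×4 boundary matrix has rank 3 and Smith normal form diag(1,1,1).

The boundary map ∂_3: C_3 → C_2 sends each 3-simplex σ to the alternating sum Σ_i (−1)^i (σ with its i-th vertex removed). For instance
  ∂PQRS = QRS − PRS + PQS − PQR.
As a 4×1 matrix over Z this has rank 1, with invariant factors (1).

From H_k ≅ ker(∂_k) / im(∂_{k+1}) we obtain:

  H_0: rank C_0 − rank ∂_1 = 4 − 3 = 1, and the invariant factors of ∂_1 are all 1, so H_0 = Z.
  H_1: rank ker ∂_1 − rank ∂_2 = (6 − 3) − 3 = 0, and the invariant factors of ∂_2 are all 1, so H_1 = 0.
  H_2: rank ker ∂_2 − rank ∂_3 = (4 − 3) − 1 = 0, and the invariant factors of ∂_3 are all 1, so H_2 = 0.
  H_3: rank ker ∂_3 − rank ∂_4 = (1 − 1) − 0 = 0, and there is no ∂_4, so H_3 = 0.

As a check, the Euler characteristic is 4 − 6 + 4 − 1 = 1, which agrees with 1 − 0 + 0 − 0 = 1.
(K is a triangulation of the 3-simplex.)

H_0 = Z,  H_1 = 0,  H_2 = 0,  H_3 = 0.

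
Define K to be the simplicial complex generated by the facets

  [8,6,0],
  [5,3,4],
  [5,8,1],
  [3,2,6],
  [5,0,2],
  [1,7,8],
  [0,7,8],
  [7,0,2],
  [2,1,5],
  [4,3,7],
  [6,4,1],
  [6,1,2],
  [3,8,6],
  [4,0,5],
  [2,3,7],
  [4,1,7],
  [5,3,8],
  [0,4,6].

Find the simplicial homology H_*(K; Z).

We work with the vertex ordering 0 < 1 < 2 < 3 < 4 < 5 < 6 < 7 < 8. The simplices of K, each written with vertices in increasing order, are:

  0-simplices (9): [0], [1], [2], [3], [4], [5], [6], [7], [8]
  1-simplices (27): (27 of them)
  2-simplices (18): [0,2,5], [0,2,7], [0,4,5], [0,4,6], [0,6,8], [0,7,8], [1,2,5], [1,2,6], [1,4,6], [1,4,7], [1,5,8], [1,7,8], [2,3,6], [2,3,7], [3,4,5], [3,4,7], [3,5,8], [3,6,8]

so the chain groups are C_0 ≅ Z^9, C_1 ≅ Z^27, C_2 ≅ Z^18.

The boundary map ∂_1: C_1 → C_0 is given by ∂[p,q] = [q] − [p]. For instance
  ∂[4,5] = [5] − [4].
This gives a 9×27 integer matrix of rank 8; reducing to Smith normal form yields diagonal entries (1,1,1,1,1,1,1,1).

∂_2: C_2 → C_1 acts by ∂[p,q,r] = [q,r] − [p,r] + [p,q]. For instance
  ∂[3,4,5] = [4,5] − [3,5] + [3,4],
  ∂[0,4,5] = [4,5] − [0,5] + [0,4].
The 27×18 boundary matrix has rank 17 and Smith normal form diag(1,1,1,1,1,1,1,1,1,1,1,1,1,1,1,1,1).

Reading off H_k = ker ∂_k / im ∂_{k+1}:

  H_0: rank C_0 − rank ∂_1 = 9 − 8 = 1, and the invariant factors of ∂_1 are all 1, so H_0 = Z.
  H_1: rank ker ∂_1 − rank ∂_2 = (27 − 8) − 17 = 2, and the invariant factors of ∂_2 are all 1, so H_1 = Z^2.
  H_2: rank ker ∂_2 − rank ∂_3 = (18 − 17) − 0 = 1, and there is no ∂_3, so H_2 = Z.

(K is a triangulation of the torus T^2.)

H_0 = Z,  H_1 = Z^2,  H_2 = Z.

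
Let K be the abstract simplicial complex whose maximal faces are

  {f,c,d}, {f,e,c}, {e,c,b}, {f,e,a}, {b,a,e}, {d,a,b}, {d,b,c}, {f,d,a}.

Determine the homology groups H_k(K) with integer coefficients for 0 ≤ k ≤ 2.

Take the total order a < b < c < d < e < f on the vertex set. Then K (dimension 2) consists of the simplices:

  0-simplices (6): a, b, c, d, e, f
  1-simplices (12): ab, ad, ae, af, bc, bd, be, cd, ce, cf, df, ef
  2-simplices (8): abd, abe, adf, aef, bcd, bce, cdf, cef

Hence C_0 ≅ Z^6, C_1 ≅ Z^12, C_2 ≅ Z^8.

∂_1: C_1 → C_0 is given by ∂[p,q] = [q] − [p]. For instance
  ∂ef = f − e.
As a 6×12 matrix over Z this has rank 5, with invariant factors (1,1,1,1,1).

The boundary map ∂_2: C_2 → C_1 maps a triangle to the signed sum of its edges. For instance
  ∂bce = ce − be + bc,
  ∂aef = ef − af + ae.
The 12×8 boundary matrix has rank 7 and Smith normal form diag(1,1,1,1,1,1,1).

From H_k ≅ ker(∂_k) / im(∂_{k+1}) we obtain:

  H_0: rank C_0 − rank ∂_1 = 6 − 5 = 1, and the invariant factors of ∂_1 are all 1, so H_0 ≅ Z.
  H_1: rank ker ∂_1 − rank ∂_2 = (12 − 5) − 7 = 0, and the invariant factors of ∂_2 are all 1, so H_1 ≅ 0.
  H_2: rank ker ∂_2 − rank ∂_3 = (8 − 7) − 0 = 1, and there is no ∂_3, so H_2 ≅ Z.

H_0 ≅ Z,  H_1 = 0,  H_2 ≅ Z.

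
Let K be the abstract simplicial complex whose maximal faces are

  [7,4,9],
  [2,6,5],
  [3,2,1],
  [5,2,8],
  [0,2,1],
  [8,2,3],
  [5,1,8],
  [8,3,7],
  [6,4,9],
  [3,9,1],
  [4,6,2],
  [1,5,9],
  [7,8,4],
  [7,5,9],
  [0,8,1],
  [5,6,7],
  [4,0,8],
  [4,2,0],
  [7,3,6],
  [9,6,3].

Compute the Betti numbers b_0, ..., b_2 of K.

b_0 = 1, b_1 = 1, b_2 = 0.

We work with the vertex ordering 0 < 1 < 2 < 3 < 4 < 5 < 6 < 7 < 8 < 9. The simplices of K, each written with vertices in increasing order, are:

  0-simplices (10): [0], [1], [2], [3], [4], [5], [6], [7], [8], [9]
  1-simplices (30): (30 of them)
  2-simplices (20): (20 of them)

giving chain groups C_0 ≅ Z^10, C_1 ≅ Z^30, C_2 ≅ Z^20.

The boundary map ∂_1: C_1 → C_0 is given by ∂[p,q] = [q] − [p].
As a 10×30 matrix over Z this has rank 9, with invariant factors (1,1,1,1,1,1,1,1,1).

∂_2: C_2 → C_1 sends each 2-simplex [p,q,r] to [q,r] − [p,r] + [p,q]. For instance
  ∂[2,3,8] = [3,8] − [2,8] + [2,3],
  ∂[2,4,6] = [4,6] − [2,6] + [2,4].
The resulting 30×20 matrix has rank 20, and its Smith normal form has invariant factors (1,1,1,1,1,1,1,1,1,1,1,1,1,1,1,1,1,1,1,2).

Reading off H_k = ker ∂_k / im ∂_{k+1}:

  H_0: rank C_0 − rank ∂_1 = 10 − 9 = 1, and the invariant factors of ∂_1 are all 1, so H_0 ≅ Z.
  H_1: rank ker ∂_1 − rank ∂_2 = (30 − 9) − 20 = 1, and ∂_2 has invariant factor 2 > 1, so H_1 ≅ Z ⊕ Z/2Z.
  H_2: rank ker ∂_2 − rank ∂_3 = (20 − 20) − 0 = 0, and there is no ∂_3, so H_2 ≅ 0.

As a check, the Euler characteristic is 10 − 30 + 20 = 0, which agrees with 1 − 1 + 0 = 0.

Hence the Betti numbers are b_0 = 1, b_1 = 1, b_2 = 0.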